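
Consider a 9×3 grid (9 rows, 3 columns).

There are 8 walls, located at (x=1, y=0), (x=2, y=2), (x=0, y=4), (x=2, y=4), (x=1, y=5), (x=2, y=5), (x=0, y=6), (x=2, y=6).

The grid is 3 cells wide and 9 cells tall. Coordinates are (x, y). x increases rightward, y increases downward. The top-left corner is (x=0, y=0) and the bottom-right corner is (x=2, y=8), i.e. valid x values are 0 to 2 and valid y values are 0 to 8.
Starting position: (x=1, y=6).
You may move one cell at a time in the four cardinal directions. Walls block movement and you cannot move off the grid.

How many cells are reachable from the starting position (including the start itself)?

Answer: Reachable cells: 7

Derivation:
BFS flood-fill from (x=1, y=6):
  Distance 0: (x=1, y=6)
  Distance 1: (x=1, y=7)
  Distance 2: (x=0, y=7), (x=2, y=7), (x=1, y=8)
  Distance 3: (x=0, y=8), (x=2, y=8)
Total reachable: 7 (grid has 19 open cells total)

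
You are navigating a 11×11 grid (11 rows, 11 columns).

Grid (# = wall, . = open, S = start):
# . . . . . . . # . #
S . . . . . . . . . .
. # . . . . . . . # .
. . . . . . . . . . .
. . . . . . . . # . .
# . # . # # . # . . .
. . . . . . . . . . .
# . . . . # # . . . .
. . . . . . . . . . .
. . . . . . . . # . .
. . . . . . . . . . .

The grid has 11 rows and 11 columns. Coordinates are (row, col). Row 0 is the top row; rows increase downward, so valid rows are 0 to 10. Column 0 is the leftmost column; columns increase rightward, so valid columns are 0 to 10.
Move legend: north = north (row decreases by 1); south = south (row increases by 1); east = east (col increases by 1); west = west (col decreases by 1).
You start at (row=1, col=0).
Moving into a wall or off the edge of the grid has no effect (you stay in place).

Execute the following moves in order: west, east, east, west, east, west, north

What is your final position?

Start: (row=1, col=0)
  west (west): blocked, stay at (row=1, col=0)
  east (east): (row=1, col=0) -> (row=1, col=1)
  east (east): (row=1, col=1) -> (row=1, col=2)
  west (west): (row=1, col=2) -> (row=1, col=1)
  east (east): (row=1, col=1) -> (row=1, col=2)
  west (west): (row=1, col=2) -> (row=1, col=1)
  north (north): (row=1, col=1) -> (row=0, col=1)
Final: (row=0, col=1)

Answer: Final position: (row=0, col=1)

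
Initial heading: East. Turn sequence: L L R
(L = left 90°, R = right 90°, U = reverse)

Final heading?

Answer: Final heading: North

Derivation:
Start: East
  L (left (90° counter-clockwise)) -> North
  L (left (90° counter-clockwise)) -> West
  R (right (90° clockwise)) -> North
Final: North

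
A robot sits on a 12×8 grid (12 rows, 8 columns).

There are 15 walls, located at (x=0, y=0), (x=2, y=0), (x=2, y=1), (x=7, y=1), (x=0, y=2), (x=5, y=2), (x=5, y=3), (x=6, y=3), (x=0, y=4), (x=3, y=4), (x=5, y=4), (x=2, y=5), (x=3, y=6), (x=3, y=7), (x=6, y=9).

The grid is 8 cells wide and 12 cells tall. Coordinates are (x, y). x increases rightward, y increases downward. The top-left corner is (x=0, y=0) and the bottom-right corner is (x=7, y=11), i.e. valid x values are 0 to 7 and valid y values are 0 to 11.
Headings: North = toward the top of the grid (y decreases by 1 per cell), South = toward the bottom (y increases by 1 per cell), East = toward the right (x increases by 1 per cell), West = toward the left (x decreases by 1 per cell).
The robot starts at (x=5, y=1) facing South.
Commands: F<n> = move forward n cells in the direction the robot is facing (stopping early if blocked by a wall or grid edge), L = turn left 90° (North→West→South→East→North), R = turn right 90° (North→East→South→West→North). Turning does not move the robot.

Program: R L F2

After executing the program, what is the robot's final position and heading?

Start: (x=5, y=1), facing South
  R: turn right, now facing West
  L: turn left, now facing South
  F2: move forward 0/2 (blocked), now at (x=5, y=1)
Final: (x=5, y=1), facing South

Answer: Final position: (x=5, y=1), facing South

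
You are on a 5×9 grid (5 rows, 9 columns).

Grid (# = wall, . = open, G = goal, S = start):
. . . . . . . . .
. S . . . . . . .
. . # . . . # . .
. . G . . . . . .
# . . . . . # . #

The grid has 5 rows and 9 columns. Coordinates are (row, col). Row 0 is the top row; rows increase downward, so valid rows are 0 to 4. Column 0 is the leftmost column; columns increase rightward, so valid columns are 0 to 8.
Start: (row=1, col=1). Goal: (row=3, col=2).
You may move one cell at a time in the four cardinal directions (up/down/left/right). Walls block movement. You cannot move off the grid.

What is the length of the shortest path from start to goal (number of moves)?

Answer: Shortest path length: 3

Derivation:
BFS from (row=1, col=1) until reaching (row=3, col=2):
  Distance 0: (row=1, col=1)
  Distance 1: (row=0, col=1), (row=1, col=0), (row=1, col=2), (row=2, col=1)
  Distance 2: (row=0, col=0), (row=0, col=2), (row=1, col=3), (row=2, col=0), (row=3, col=1)
  Distance 3: (row=0, col=3), (row=1, col=4), (row=2, col=3), (row=3, col=0), (row=3, col=2), (row=4, col=1)  <- goal reached here
One shortest path (3 moves): (row=1, col=1) -> (row=2, col=1) -> (row=3, col=1) -> (row=3, col=2)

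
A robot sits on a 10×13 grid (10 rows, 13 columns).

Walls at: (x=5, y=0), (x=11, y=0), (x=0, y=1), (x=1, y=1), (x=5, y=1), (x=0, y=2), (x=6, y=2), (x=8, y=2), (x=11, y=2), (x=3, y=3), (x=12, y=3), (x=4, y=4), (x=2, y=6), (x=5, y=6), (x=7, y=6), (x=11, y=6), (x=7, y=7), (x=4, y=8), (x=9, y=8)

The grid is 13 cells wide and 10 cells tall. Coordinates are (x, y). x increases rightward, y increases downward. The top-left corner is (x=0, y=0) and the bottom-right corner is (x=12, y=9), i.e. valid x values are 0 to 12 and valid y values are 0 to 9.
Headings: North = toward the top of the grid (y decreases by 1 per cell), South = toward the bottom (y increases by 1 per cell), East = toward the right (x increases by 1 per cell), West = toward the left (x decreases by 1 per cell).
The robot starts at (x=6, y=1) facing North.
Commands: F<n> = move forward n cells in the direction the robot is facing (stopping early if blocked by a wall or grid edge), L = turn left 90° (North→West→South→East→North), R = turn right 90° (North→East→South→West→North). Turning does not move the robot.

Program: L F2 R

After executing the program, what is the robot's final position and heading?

Answer: Final position: (x=6, y=1), facing North

Derivation:
Start: (x=6, y=1), facing North
  L: turn left, now facing West
  F2: move forward 0/2 (blocked), now at (x=6, y=1)
  R: turn right, now facing North
Final: (x=6, y=1), facing North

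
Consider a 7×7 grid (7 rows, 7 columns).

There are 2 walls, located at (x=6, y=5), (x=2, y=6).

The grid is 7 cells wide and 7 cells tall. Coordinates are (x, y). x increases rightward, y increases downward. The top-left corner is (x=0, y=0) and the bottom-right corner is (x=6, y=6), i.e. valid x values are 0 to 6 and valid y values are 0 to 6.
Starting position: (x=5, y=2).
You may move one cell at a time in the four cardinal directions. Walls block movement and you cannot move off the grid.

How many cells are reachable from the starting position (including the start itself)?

BFS flood-fill from (x=5, y=2):
  Distance 0: (x=5, y=2)
  Distance 1: (x=5, y=1), (x=4, y=2), (x=6, y=2), (x=5, y=3)
  Distance 2: (x=5, y=0), (x=4, y=1), (x=6, y=1), (x=3, y=2), (x=4, y=3), (x=6, y=3), (x=5, y=4)
  Distance 3: (x=4, y=0), (x=6, y=0), (x=3, y=1), (x=2, y=2), (x=3, y=3), (x=4, y=4), (x=6, y=4), (x=5, y=5)
  Distance 4: (x=3, y=0), (x=2, y=1), (x=1, y=2), (x=2, y=3), (x=3, y=4), (x=4, y=5), (x=5, y=6)
  Distance 5: (x=2, y=0), (x=1, y=1), (x=0, y=2), (x=1, y=3), (x=2, y=4), (x=3, y=5), (x=4, y=6), (x=6, y=6)
  Distance 6: (x=1, y=0), (x=0, y=1), (x=0, y=3), (x=1, y=4), (x=2, y=5), (x=3, y=6)
  Distance 7: (x=0, y=0), (x=0, y=4), (x=1, y=5)
  Distance 8: (x=0, y=5), (x=1, y=6)
  Distance 9: (x=0, y=6)
Total reachable: 47 (grid has 47 open cells total)

Answer: Reachable cells: 47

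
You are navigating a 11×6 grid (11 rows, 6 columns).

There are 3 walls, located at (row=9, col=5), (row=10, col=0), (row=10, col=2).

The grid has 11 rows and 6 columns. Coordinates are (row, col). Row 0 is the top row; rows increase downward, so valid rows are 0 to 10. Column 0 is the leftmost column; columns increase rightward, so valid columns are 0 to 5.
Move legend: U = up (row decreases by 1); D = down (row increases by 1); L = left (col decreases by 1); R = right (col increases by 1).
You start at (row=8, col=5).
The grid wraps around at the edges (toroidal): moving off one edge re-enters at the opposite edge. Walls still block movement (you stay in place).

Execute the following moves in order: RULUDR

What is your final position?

Answer: Final position: (row=7, col=0)

Derivation:
Start: (row=8, col=5)
  R (right): (row=8, col=5) -> (row=8, col=0)
  U (up): (row=8, col=0) -> (row=7, col=0)
  L (left): (row=7, col=0) -> (row=7, col=5)
  U (up): (row=7, col=5) -> (row=6, col=5)
  D (down): (row=6, col=5) -> (row=7, col=5)
  R (right): (row=7, col=5) -> (row=7, col=0)
Final: (row=7, col=0)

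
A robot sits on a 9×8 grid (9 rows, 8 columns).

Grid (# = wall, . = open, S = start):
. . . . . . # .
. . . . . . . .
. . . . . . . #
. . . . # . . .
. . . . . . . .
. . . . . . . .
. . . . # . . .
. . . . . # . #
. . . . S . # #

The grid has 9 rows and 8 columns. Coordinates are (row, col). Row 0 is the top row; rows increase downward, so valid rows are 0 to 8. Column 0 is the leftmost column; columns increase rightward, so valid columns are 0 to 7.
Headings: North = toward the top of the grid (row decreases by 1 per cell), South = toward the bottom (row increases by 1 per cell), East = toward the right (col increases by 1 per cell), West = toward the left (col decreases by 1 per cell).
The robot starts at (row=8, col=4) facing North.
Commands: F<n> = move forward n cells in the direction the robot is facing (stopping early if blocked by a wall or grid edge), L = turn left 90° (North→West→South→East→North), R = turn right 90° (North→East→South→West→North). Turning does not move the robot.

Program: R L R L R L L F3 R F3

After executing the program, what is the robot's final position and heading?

Start: (row=8, col=4), facing North
  R: turn right, now facing East
  L: turn left, now facing North
  R: turn right, now facing East
  L: turn left, now facing North
  R: turn right, now facing East
  L: turn left, now facing North
  L: turn left, now facing West
  F3: move forward 3, now at (row=8, col=1)
  R: turn right, now facing North
  F3: move forward 3, now at (row=5, col=1)
Final: (row=5, col=1), facing North

Answer: Final position: (row=5, col=1), facing North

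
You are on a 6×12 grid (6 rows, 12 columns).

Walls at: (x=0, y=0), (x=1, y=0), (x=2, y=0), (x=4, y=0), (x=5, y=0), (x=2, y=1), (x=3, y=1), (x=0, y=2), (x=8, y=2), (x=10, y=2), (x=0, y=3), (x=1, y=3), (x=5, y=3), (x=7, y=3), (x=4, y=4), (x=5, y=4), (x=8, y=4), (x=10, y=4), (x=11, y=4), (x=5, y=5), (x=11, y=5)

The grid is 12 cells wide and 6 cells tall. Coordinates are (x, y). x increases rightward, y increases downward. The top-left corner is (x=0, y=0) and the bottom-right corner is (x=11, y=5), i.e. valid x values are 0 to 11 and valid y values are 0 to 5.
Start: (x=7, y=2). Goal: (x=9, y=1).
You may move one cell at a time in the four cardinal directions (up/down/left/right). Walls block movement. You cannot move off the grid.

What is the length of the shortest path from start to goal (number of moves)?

Answer: Shortest path length: 3

Derivation:
BFS from (x=7, y=2) until reaching (x=9, y=1):
  Distance 0: (x=7, y=2)
  Distance 1: (x=7, y=1), (x=6, y=2)
  Distance 2: (x=7, y=0), (x=6, y=1), (x=8, y=1), (x=5, y=2), (x=6, y=3)
  Distance 3: (x=6, y=0), (x=8, y=0), (x=5, y=1), (x=9, y=1), (x=4, y=2), (x=6, y=4)  <- goal reached here
One shortest path (3 moves): (x=7, y=2) -> (x=7, y=1) -> (x=8, y=1) -> (x=9, y=1)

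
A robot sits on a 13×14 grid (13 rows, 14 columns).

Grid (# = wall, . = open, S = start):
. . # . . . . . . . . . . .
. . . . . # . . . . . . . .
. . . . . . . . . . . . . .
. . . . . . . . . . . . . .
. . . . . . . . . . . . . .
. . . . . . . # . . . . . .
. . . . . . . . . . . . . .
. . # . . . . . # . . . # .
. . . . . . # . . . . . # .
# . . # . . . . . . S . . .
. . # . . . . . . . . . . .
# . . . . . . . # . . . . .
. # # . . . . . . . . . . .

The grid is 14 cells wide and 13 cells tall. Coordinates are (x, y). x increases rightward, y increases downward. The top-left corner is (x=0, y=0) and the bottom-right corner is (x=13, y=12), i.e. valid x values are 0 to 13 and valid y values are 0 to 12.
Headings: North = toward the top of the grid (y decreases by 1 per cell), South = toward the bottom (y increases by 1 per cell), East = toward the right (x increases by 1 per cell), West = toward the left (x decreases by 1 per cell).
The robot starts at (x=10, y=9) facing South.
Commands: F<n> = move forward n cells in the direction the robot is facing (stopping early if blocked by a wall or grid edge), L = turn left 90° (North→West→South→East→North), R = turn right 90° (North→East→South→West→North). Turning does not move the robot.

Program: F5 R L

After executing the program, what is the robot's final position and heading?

Start: (x=10, y=9), facing South
  F5: move forward 3/5 (blocked), now at (x=10, y=12)
  R: turn right, now facing West
  L: turn left, now facing South
Final: (x=10, y=12), facing South

Answer: Final position: (x=10, y=12), facing South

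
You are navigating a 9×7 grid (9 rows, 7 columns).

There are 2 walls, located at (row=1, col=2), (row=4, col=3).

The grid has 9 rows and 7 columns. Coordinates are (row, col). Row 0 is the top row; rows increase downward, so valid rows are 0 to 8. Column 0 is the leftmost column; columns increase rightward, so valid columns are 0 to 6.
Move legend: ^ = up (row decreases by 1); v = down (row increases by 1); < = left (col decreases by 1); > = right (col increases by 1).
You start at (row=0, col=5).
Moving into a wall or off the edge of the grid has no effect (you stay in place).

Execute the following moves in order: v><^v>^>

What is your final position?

Answer: Final position: (row=0, col=6)

Derivation:
Start: (row=0, col=5)
  v (down): (row=0, col=5) -> (row=1, col=5)
  > (right): (row=1, col=5) -> (row=1, col=6)
  < (left): (row=1, col=6) -> (row=1, col=5)
  ^ (up): (row=1, col=5) -> (row=0, col=5)
  v (down): (row=0, col=5) -> (row=1, col=5)
  > (right): (row=1, col=5) -> (row=1, col=6)
  ^ (up): (row=1, col=6) -> (row=0, col=6)
  > (right): blocked, stay at (row=0, col=6)
Final: (row=0, col=6)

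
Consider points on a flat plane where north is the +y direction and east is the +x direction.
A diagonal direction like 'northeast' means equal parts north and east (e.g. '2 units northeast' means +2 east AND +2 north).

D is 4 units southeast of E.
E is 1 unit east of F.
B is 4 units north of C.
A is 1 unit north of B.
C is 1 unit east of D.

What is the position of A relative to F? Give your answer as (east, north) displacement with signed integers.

Place F at the origin (east=0, north=0).
  E is 1 unit east of F: delta (east=+1, north=+0); E at (east=1, north=0).
  D is 4 units southeast of E: delta (east=+4, north=-4); D at (east=5, north=-4).
  C is 1 unit east of D: delta (east=+1, north=+0); C at (east=6, north=-4).
  B is 4 units north of C: delta (east=+0, north=+4); B at (east=6, north=0).
  A is 1 unit north of B: delta (east=+0, north=+1); A at (east=6, north=1).
Therefore A relative to F: (east=6, north=1).

Answer: A is at (east=6, north=1) relative to F.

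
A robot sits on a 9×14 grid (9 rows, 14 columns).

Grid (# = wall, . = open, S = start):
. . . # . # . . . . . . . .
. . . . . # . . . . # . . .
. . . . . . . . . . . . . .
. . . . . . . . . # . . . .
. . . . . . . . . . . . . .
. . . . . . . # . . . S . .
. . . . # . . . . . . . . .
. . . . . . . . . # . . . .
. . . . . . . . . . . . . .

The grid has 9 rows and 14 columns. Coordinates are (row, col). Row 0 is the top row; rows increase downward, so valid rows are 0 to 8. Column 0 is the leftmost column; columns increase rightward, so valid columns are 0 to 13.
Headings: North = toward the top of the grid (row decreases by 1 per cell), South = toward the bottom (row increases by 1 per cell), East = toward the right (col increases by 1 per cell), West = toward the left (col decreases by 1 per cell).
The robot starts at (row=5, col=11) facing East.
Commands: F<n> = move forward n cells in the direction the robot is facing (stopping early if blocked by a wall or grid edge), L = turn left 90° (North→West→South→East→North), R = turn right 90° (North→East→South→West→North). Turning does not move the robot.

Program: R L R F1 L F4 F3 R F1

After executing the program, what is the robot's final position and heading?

Start: (row=5, col=11), facing East
  R: turn right, now facing South
  L: turn left, now facing East
  R: turn right, now facing South
  F1: move forward 1, now at (row=6, col=11)
  L: turn left, now facing East
  F4: move forward 2/4 (blocked), now at (row=6, col=13)
  F3: move forward 0/3 (blocked), now at (row=6, col=13)
  R: turn right, now facing South
  F1: move forward 1, now at (row=7, col=13)
Final: (row=7, col=13), facing South

Answer: Final position: (row=7, col=13), facing South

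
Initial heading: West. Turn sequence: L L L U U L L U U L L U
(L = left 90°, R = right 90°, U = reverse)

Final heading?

Answer: Final heading: South

Derivation:
Start: West
  L (left (90° counter-clockwise)) -> South
  L (left (90° counter-clockwise)) -> East
  L (left (90° counter-clockwise)) -> North
  U (U-turn (180°)) -> South
  U (U-turn (180°)) -> North
  L (left (90° counter-clockwise)) -> West
  L (left (90° counter-clockwise)) -> South
  U (U-turn (180°)) -> North
  U (U-turn (180°)) -> South
  L (left (90° counter-clockwise)) -> East
  L (left (90° counter-clockwise)) -> North
  U (U-turn (180°)) -> South
Final: South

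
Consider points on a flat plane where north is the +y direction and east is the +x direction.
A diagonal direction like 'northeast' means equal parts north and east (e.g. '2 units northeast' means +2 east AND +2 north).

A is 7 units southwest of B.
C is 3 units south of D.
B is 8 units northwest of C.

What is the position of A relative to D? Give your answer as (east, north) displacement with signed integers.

Place D at the origin (east=0, north=0).
  C is 3 units south of D: delta (east=+0, north=-3); C at (east=0, north=-3).
  B is 8 units northwest of C: delta (east=-8, north=+8); B at (east=-8, north=5).
  A is 7 units southwest of B: delta (east=-7, north=-7); A at (east=-15, north=-2).
Therefore A relative to D: (east=-15, north=-2).

Answer: A is at (east=-15, north=-2) relative to D.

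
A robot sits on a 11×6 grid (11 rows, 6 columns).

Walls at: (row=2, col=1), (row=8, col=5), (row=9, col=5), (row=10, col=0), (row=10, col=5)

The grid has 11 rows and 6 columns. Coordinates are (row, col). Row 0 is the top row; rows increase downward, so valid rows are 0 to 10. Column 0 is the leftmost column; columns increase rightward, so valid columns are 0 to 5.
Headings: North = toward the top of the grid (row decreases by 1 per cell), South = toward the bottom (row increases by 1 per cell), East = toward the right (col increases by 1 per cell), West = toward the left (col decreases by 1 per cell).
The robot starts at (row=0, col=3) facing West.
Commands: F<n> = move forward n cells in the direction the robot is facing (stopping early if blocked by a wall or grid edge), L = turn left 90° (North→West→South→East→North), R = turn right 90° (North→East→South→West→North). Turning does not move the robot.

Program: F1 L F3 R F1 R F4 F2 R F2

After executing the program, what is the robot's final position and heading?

Answer: Final position: (row=3, col=3), facing East

Derivation:
Start: (row=0, col=3), facing West
  F1: move forward 1, now at (row=0, col=2)
  L: turn left, now facing South
  F3: move forward 3, now at (row=3, col=2)
  R: turn right, now facing West
  F1: move forward 1, now at (row=3, col=1)
  R: turn right, now facing North
  F4: move forward 0/4 (blocked), now at (row=3, col=1)
  F2: move forward 0/2 (blocked), now at (row=3, col=1)
  R: turn right, now facing East
  F2: move forward 2, now at (row=3, col=3)
Final: (row=3, col=3), facing East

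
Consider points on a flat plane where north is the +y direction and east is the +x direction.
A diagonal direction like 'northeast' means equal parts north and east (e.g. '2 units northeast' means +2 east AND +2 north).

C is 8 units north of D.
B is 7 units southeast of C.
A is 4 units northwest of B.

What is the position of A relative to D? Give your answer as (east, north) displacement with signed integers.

Answer: A is at (east=3, north=5) relative to D.

Derivation:
Place D at the origin (east=0, north=0).
  C is 8 units north of D: delta (east=+0, north=+8); C at (east=0, north=8).
  B is 7 units southeast of C: delta (east=+7, north=-7); B at (east=7, north=1).
  A is 4 units northwest of B: delta (east=-4, north=+4); A at (east=3, north=5).
Therefore A relative to D: (east=3, north=5).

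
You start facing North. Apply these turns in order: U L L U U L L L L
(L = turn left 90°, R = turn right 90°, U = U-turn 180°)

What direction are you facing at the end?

Start: North
  U (U-turn (180°)) -> South
  L (left (90° counter-clockwise)) -> East
  L (left (90° counter-clockwise)) -> North
  U (U-turn (180°)) -> South
  U (U-turn (180°)) -> North
  L (left (90° counter-clockwise)) -> West
  L (left (90° counter-clockwise)) -> South
  L (left (90° counter-clockwise)) -> East
  L (left (90° counter-clockwise)) -> North
Final: North

Answer: Final heading: North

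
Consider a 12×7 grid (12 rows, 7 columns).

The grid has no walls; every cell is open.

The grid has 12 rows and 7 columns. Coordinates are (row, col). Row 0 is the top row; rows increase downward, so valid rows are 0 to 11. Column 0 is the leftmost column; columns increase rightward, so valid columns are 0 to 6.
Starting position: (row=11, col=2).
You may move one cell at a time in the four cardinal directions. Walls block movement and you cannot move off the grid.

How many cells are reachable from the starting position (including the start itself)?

BFS flood-fill from (row=11, col=2):
  Distance 0: (row=11, col=2)
  Distance 1: (row=10, col=2), (row=11, col=1), (row=11, col=3)
  Distance 2: (row=9, col=2), (row=10, col=1), (row=10, col=3), (row=11, col=0), (row=11, col=4)
  Distance 3: (row=8, col=2), (row=9, col=1), (row=9, col=3), (row=10, col=0), (row=10, col=4), (row=11, col=5)
  Distance 4: (row=7, col=2), (row=8, col=1), (row=8, col=3), (row=9, col=0), (row=9, col=4), (row=10, col=5), (row=11, col=6)
  Distance 5: (row=6, col=2), (row=7, col=1), (row=7, col=3), (row=8, col=0), (row=8, col=4), (row=9, col=5), (row=10, col=6)
  Distance 6: (row=5, col=2), (row=6, col=1), (row=6, col=3), (row=7, col=0), (row=7, col=4), (row=8, col=5), (row=9, col=6)
  Distance 7: (row=4, col=2), (row=5, col=1), (row=5, col=3), (row=6, col=0), (row=6, col=4), (row=7, col=5), (row=8, col=6)
  Distance 8: (row=3, col=2), (row=4, col=1), (row=4, col=3), (row=5, col=0), (row=5, col=4), (row=6, col=5), (row=7, col=6)
  Distance 9: (row=2, col=2), (row=3, col=1), (row=3, col=3), (row=4, col=0), (row=4, col=4), (row=5, col=5), (row=6, col=6)
  Distance 10: (row=1, col=2), (row=2, col=1), (row=2, col=3), (row=3, col=0), (row=3, col=4), (row=4, col=5), (row=5, col=6)
  Distance 11: (row=0, col=2), (row=1, col=1), (row=1, col=3), (row=2, col=0), (row=2, col=4), (row=3, col=5), (row=4, col=6)
  Distance 12: (row=0, col=1), (row=0, col=3), (row=1, col=0), (row=1, col=4), (row=2, col=5), (row=3, col=6)
  Distance 13: (row=0, col=0), (row=0, col=4), (row=1, col=5), (row=2, col=6)
  Distance 14: (row=0, col=5), (row=1, col=6)
  Distance 15: (row=0, col=6)
Total reachable: 84 (grid has 84 open cells total)

Answer: Reachable cells: 84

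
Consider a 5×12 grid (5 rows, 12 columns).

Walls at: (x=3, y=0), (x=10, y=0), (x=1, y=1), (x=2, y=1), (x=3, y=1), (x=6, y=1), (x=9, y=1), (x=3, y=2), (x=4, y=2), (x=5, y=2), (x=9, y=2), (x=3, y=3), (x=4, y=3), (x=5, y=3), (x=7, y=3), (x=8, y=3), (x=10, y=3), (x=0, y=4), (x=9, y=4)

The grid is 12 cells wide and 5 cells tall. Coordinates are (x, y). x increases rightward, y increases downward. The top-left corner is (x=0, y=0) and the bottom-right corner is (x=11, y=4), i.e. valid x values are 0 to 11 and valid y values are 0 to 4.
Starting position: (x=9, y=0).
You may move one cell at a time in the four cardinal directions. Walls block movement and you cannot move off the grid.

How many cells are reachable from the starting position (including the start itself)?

BFS flood-fill from (x=9, y=0):
  Distance 0: (x=9, y=0)
  Distance 1: (x=8, y=0)
  Distance 2: (x=7, y=0), (x=8, y=1)
  Distance 3: (x=6, y=0), (x=7, y=1), (x=8, y=2)
  Distance 4: (x=5, y=0), (x=7, y=2)
  Distance 5: (x=4, y=0), (x=5, y=1), (x=6, y=2)
  Distance 6: (x=4, y=1), (x=6, y=3)
  Distance 7: (x=6, y=4)
  Distance 8: (x=5, y=4), (x=7, y=4)
  Distance 9: (x=4, y=4), (x=8, y=4)
  Distance 10: (x=3, y=4)
  Distance 11: (x=2, y=4)
  Distance 12: (x=2, y=3), (x=1, y=4)
  Distance 13: (x=2, y=2), (x=1, y=3)
  Distance 14: (x=1, y=2), (x=0, y=3)
  Distance 15: (x=0, y=2)
  Distance 16: (x=0, y=1)
  Distance 17: (x=0, y=0)
  Distance 18: (x=1, y=0)
  Distance 19: (x=2, y=0)
Total reachable: 32 (grid has 41 open cells total)

Answer: Reachable cells: 32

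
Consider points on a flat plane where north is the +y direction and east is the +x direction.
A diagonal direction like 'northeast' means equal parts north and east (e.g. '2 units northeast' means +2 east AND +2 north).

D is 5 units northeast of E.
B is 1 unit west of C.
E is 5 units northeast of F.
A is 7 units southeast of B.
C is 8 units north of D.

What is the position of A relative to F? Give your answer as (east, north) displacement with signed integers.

Place F at the origin (east=0, north=0).
  E is 5 units northeast of F: delta (east=+5, north=+5); E at (east=5, north=5).
  D is 5 units northeast of E: delta (east=+5, north=+5); D at (east=10, north=10).
  C is 8 units north of D: delta (east=+0, north=+8); C at (east=10, north=18).
  B is 1 unit west of C: delta (east=-1, north=+0); B at (east=9, north=18).
  A is 7 units southeast of B: delta (east=+7, north=-7); A at (east=16, north=11).
Therefore A relative to F: (east=16, north=11).

Answer: A is at (east=16, north=11) relative to F.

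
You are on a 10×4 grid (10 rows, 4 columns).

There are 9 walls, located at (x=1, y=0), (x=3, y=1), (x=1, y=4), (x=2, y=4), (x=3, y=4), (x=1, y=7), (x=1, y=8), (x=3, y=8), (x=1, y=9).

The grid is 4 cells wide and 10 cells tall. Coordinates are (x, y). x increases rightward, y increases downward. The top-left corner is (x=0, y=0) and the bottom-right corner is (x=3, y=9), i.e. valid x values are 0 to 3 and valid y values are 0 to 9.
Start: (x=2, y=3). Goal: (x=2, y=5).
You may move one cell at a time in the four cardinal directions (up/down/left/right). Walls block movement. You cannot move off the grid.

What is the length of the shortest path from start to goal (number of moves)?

BFS from (x=2, y=3) until reaching (x=2, y=5):
  Distance 0: (x=2, y=3)
  Distance 1: (x=2, y=2), (x=1, y=3), (x=3, y=3)
  Distance 2: (x=2, y=1), (x=1, y=2), (x=3, y=2), (x=0, y=3)
  Distance 3: (x=2, y=0), (x=1, y=1), (x=0, y=2), (x=0, y=4)
  Distance 4: (x=3, y=0), (x=0, y=1), (x=0, y=5)
  Distance 5: (x=0, y=0), (x=1, y=5), (x=0, y=6)
  Distance 6: (x=2, y=5), (x=1, y=6), (x=0, y=7)  <- goal reached here
One shortest path (6 moves): (x=2, y=3) -> (x=1, y=3) -> (x=0, y=3) -> (x=0, y=4) -> (x=0, y=5) -> (x=1, y=5) -> (x=2, y=5)

Answer: Shortest path length: 6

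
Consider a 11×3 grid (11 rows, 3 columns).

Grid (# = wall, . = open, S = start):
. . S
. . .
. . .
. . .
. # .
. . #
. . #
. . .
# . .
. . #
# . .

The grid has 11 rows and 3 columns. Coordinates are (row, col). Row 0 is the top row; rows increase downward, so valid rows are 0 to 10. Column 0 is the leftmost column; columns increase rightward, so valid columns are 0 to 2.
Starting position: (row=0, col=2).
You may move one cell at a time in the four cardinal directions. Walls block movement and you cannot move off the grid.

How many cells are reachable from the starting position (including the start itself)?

Answer: Reachable cells: 27

Derivation:
BFS flood-fill from (row=0, col=2):
  Distance 0: (row=0, col=2)
  Distance 1: (row=0, col=1), (row=1, col=2)
  Distance 2: (row=0, col=0), (row=1, col=1), (row=2, col=2)
  Distance 3: (row=1, col=0), (row=2, col=1), (row=3, col=2)
  Distance 4: (row=2, col=0), (row=3, col=1), (row=4, col=2)
  Distance 5: (row=3, col=0)
  Distance 6: (row=4, col=0)
  Distance 7: (row=5, col=0)
  Distance 8: (row=5, col=1), (row=6, col=0)
  Distance 9: (row=6, col=1), (row=7, col=0)
  Distance 10: (row=7, col=1)
  Distance 11: (row=7, col=2), (row=8, col=1)
  Distance 12: (row=8, col=2), (row=9, col=1)
  Distance 13: (row=9, col=0), (row=10, col=1)
  Distance 14: (row=10, col=2)
Total reachable: 27 (grid has 27 open cells total)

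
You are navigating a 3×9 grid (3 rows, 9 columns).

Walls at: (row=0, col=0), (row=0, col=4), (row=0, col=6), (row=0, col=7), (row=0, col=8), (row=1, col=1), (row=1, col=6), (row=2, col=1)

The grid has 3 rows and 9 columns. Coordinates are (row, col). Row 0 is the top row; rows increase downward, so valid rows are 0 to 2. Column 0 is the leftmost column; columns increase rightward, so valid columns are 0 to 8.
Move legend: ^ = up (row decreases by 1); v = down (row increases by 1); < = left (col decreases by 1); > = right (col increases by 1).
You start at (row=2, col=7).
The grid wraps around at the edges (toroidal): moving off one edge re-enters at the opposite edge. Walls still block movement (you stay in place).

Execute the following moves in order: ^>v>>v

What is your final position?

Answer: Final position: (row=2, col=0)

Derivation:
Start: (row=2, col=7)
  ^ (up): (row=2, col=7) -> (row=1, col=7)
  > (right): (row=1, col=7) -> (row=1, col=8)
  v (down): (row=1, col=8) -> (row=2, col=8)
  > (right): (row=2, col=8) -> (row=2, col=0)
  > (right): blocked, stay at (row=2, col=0)
  v (down): blocked, stay at (row=2, col=0)
Final: (row=2, col=0)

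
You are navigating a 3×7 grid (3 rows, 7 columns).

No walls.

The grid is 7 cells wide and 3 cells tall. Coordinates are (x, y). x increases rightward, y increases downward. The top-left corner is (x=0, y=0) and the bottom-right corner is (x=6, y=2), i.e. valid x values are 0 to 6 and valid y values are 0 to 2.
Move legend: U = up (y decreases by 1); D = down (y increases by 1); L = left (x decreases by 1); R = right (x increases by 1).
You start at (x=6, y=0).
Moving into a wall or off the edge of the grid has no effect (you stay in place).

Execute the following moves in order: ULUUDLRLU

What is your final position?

Answer: Final position: (x=4, y=0)

Derivation:
Start: (x=6, y=0)
  U (up): blocked, stay at (x=6, y=0)
  L (left): (x=6, y=0) -> (x=5, y=0)
  U (up): blocked, stay at (x=5, y=0)
  U (up): blocked, stay at (x=5, y=0)
  D (down): (x=5, y=0) -> (x=5, y=1)
  L (left): (x=5, y=1) -> (x=4, y=1)
  R (right): (x=4, y=1) -> (x=5, y=1)
  L (left): (x=5, y=1) -> (x=4, y=1)
  U (up): (x=4, y=1) -> (x=4, y=0)
Final: (x=4, y=0)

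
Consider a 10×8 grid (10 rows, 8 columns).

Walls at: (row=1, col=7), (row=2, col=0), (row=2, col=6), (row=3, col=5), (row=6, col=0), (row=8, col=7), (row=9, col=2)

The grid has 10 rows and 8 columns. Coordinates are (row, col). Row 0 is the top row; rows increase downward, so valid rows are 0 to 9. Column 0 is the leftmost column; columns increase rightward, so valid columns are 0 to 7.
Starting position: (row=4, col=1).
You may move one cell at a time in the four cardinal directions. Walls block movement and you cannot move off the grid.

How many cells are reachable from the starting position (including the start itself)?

BFS flood-fill from (row=4, col=1):
  Distance 0: (row=4, col=1)
  Distance 1: (row=3, col=1), (row=4, col=0), (row=4, col=2), (row=5, col=1)
  Distance 2: (row=2, col=1), (row=3, col=0), (row=3, col=2), (row=4, col=3), (row=5, col=0), (row=5, col=2), (row=6, col=1)
  Distance 3: (row=1, col=1), (row=2, col=2), (row=3, col=3), (row=4, col=4), (row=5, col=3), (row=6, col=2), (row=7, col=1)
  Distance 4: (row=0, col=1), (row=1, col=0), (row=1, col=2), (row=2, col=3), (row=3, col=4), (row=4, col=5), (row=5, col=4), (row=6, col=3), (row=7, col=0), (row=7, col=2), (row=8, col=1)
  Distance 5: (row=0, col=0), (row=0, col=2), (row=1, col=3), (row=2, col=4), (row=4, col=6), (row=5, col=5), (row=6, col=4), (row=7, col=3), (row=8, col=0), (row=8, col=2), (row=9, col=1)
  Distance 6: (row=0, col=3), (row=1, col=4), (row=2, col=5), (row=3, col=6), (row=4, col=7), (row=5, col=6), (row=6, col=5), (row=7, col=4), (row=8, col=3), (row=9, col=0)
  Distance 7: (row=0, col=4), (row=1, col=5), (row=3, col=7), (row=5, col=7), (row=6, col=6), (row=7, col=5), (row=8, col=4), (row=9, col=3)
  Distance 8: (row=0, col=5), (row=1, col=6), (row=2, col=7), (row=6, col=7), (row=7, col=6), (row=8, col=5), (row=9, col=4)
  Distance 9: (row=0, col=6), (row=7, col=7), (row=8, col=6), (row=9, col=5)
  Distance 10: (row=0, col=7), (row=9, col=6)
  Distance 11: (row=9, col=7)
Total reachable: 73 (grid has 73 open cells total)

Answer: Reachable cells: 73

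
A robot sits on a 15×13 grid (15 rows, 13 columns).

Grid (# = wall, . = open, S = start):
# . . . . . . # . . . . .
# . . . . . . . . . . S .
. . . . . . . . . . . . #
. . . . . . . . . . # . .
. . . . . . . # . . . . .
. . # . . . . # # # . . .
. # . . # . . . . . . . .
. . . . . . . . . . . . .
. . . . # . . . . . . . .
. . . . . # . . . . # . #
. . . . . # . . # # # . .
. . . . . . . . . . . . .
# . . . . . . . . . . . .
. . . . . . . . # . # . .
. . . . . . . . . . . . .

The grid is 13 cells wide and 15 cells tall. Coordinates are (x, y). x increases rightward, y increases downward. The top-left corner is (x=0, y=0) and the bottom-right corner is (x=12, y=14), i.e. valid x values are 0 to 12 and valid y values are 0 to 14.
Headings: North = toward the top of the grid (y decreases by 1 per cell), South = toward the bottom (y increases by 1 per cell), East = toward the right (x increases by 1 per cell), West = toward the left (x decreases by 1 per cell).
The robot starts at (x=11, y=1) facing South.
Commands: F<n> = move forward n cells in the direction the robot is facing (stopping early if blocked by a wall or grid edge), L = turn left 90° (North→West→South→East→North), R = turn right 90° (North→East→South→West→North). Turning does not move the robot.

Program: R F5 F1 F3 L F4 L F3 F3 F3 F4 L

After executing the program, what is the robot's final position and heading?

Start: (x=11, y=1), facing South
  R: turn right, now facing West
  F5: move forward 5, now at (x=6, y=1)
  F1: move forward 1, now at (x=5, y=1)
  F3: move forward 3, now at (x=2, y=1)
  L: turn left, now facing South
  F4: move forward 3/4 (blocked), now at (x=2, y=4)
  L: turn left, now facing East
  F3: move forward 3, now at (x=5, y=4)
  F3: move forward 1/3 (blocked), now at (x=6, y=4)
  F3: move forward 0/3 (blocked), now at (x=6, y=4)
  F4: move forward 0/4 (blocked), now at (x=6, y=4)
  L: turn left, now facing North
Final: (x=6, y=4), facing North

Answer: Final position: (x=6, y=4), facing North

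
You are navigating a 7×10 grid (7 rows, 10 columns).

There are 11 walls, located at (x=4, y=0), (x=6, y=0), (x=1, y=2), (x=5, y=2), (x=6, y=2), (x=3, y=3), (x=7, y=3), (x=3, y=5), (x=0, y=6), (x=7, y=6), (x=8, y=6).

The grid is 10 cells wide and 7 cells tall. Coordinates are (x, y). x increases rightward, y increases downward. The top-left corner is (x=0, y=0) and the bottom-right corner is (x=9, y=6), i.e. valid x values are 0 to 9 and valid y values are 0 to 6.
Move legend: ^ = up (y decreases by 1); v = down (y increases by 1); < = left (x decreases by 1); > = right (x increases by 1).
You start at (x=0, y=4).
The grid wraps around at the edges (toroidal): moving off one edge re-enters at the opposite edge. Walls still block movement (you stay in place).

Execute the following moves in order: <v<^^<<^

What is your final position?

Answer: Final position: (x=8, y=2)

Derivation:
Start: (x=0, y=4)
  < (left): (x=0, y=4) -> (x=9, y=4)
  v (down): (x=9, y=4) -> (x=9, y=5)
  < (left): (x=9, y=5) -> (x=8, y=5)
  ^ (up): (x=8, y=5) -> (x=8, y=4)
  ^ (up): (x=8, y=4) -> (x=8, y=3)
  < (left): blocked, stay at (x=8, y=3)
  < (left): blocked, stay at (x=8, y=3)
  ^ (up): (x=8, y=3) -> (x=8, y=2)
Final: (x=8, y=2)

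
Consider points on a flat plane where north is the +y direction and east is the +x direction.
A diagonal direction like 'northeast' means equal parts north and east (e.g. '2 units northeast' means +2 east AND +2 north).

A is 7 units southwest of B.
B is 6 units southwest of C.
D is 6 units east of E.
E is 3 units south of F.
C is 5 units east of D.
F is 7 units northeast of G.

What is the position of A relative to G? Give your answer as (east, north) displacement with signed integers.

Answer: A is at (east=5, north=-9) relative to G.

Derivation:
Place G at the origin (east=0, north=0).
  F is 7 units northeast of G: delta (east=+7, north=+7); F at (east=7, north=7).
  E is 3 units south of F: delta (east=+0, north=-3); E at (east=7, north=4).
  D is 6 units east of E: delta (east=+6, north=+0); D at (east=13, north=4).
  C is 5 units east of D: delta (east=+5, north=+0); C at (east=18, north=4).
  B is 6 units southwest of C: delta (east=-6, north=-6); B at (east=12, north=-2).
  A is 7 units southwest of B: delta (east=-7, north=-7); A at (east=5, north=-9).
Therefore A relative to G: (east=5, north=-9).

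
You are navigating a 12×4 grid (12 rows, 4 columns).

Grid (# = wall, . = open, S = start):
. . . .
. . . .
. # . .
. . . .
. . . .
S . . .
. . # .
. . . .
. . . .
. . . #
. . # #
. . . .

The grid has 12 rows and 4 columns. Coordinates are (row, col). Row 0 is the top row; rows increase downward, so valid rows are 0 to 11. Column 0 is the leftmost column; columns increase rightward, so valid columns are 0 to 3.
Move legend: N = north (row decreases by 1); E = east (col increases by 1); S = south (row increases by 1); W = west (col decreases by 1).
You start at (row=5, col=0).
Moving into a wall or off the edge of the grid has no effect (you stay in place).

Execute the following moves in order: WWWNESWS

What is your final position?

Start: (row=5, col=0)
  [×3]W (west): blocked, stay at (row=5, col=0)
  N (north): (row=5, col=0) -> (row=4, col=0)
  E (east): (row=4, col=0) -> (row=4, col=1)
  S (south): (row=4, col=1) -> (row=5, col=1)
  W (west): (row=5, col=1) -> (row=5, col=0)
  S (south): (row=5, col=0) -> (row=6, col=0)
Final: (row=6, col=0)

Answer: Final position: (row=6, col=0)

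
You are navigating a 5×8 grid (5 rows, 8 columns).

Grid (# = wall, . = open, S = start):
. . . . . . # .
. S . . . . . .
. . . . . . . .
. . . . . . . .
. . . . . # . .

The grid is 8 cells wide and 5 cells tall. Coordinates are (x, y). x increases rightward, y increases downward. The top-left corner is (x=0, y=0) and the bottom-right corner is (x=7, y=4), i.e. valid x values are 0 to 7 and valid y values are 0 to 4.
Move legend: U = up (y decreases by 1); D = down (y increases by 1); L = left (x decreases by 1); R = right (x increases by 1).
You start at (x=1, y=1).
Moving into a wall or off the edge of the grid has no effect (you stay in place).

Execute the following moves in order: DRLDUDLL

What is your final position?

Answer: Final position: (x=0, y=3)

Derivation:
Start: (x=1, y=1)
  D (down): (x=1, y=1) -> (x=1, y=2)
  R (right): (x=1, y=2) -> (x=2, y=2)
  L (left): (x=2, y=2) -> (x=1, y=2)
  D (down): (x=1, y=2) -> (x=1, y=3)
  U (up): (x=1, y=3) -> (x=1, y=2)
  D (down): (x=1, y=2) -> (x=1, y=3)
  L (left): (x=1, y=3) -> (x=0, y=3)
  L (left): blocked, stay at (x=0, y=3)
Final: (x=0, y=3)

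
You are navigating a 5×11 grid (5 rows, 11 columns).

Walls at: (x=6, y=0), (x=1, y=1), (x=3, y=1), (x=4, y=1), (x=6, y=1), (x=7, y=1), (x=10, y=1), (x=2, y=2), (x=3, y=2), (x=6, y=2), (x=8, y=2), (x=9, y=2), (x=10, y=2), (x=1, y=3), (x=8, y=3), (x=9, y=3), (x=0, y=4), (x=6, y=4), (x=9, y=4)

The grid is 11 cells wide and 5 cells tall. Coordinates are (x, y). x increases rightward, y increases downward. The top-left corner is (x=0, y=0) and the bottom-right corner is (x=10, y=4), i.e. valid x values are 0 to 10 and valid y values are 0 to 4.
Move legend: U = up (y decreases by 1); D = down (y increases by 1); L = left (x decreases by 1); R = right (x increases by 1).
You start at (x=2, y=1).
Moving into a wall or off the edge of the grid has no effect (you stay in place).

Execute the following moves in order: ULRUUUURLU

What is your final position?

Start: (x=2, y=1)
  U (up): (x=2, y=1) -> (x=2, y=0)
  L (left): (x=2, y=0) -> (x=1, y=0)
  R (right): (x=1, y=0) -> (x=2, y=0)
  [×4]U (up): blocked, stay at (x=2, y=0)
  R (right): (x=2, y=0) -> (x=3, y=0)
  L (left): (x=3, y=0) -> (x=2, y=0)
  U (up): blocked, stay at (x=2, y=0)
Final: (x=2, y=0)

Answer: Final position: (x=2, y=0)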